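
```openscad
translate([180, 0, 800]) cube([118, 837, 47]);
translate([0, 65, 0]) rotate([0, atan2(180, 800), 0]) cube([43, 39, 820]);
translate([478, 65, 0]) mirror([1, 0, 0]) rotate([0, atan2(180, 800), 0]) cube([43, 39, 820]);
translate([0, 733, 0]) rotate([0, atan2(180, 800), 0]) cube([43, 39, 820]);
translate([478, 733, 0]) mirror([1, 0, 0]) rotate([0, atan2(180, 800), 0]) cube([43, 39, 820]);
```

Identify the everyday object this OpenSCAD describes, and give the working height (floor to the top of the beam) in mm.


A sawhorse. The overall height is 847 mm.

A beam across two mirrored pairs of raked legs — a sawhorse. The beam's underside is at z = 800 (matching the legs' vertical rise in atan2(180, 800)) and the beam is 47 mm tall, so its top is at 800 + 47 = 847 mm. The raked legs top out at the beam's underside, so that is the highest point.


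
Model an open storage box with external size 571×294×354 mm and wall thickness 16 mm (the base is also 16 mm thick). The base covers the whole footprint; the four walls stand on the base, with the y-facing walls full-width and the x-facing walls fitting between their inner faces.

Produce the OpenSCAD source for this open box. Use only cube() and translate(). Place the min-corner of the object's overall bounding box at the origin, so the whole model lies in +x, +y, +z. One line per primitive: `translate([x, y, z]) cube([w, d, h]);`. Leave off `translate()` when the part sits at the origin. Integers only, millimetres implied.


cube([571, 294, 16]);
translate([0, 0, 16]) cube([571, 16, 338]);
translate([0, 278, 16]) cube([571, 16, 338]);
translate([0, 16, 16]) cube([16, 262, 338]);
translate([555, 16, 16]) cube([16, 262, 338]);


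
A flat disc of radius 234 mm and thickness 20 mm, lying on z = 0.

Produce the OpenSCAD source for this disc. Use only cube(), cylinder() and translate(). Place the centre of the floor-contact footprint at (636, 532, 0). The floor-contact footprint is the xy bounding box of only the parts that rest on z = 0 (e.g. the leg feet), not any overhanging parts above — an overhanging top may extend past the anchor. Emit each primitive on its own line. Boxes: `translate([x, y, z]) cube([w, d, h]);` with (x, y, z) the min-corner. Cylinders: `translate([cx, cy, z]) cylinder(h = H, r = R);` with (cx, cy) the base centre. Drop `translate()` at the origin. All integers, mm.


translate([636, 532, 0]) cylinder(h = 20, r = 234);


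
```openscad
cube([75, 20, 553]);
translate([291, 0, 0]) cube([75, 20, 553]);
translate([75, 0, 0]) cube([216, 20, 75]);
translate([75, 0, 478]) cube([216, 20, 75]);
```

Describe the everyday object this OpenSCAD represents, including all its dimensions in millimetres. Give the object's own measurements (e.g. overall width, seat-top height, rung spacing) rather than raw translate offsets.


A rectangular picture frame lying in the x–z plane (depth along y). The opening is 216 mm wide (x) by 403 mm tall (z), surrounded by a border 75 mm wide on all four sides. The frame is 20 mm deep and is made of two full-height vertical stiles with two horizontal rails fitted between them.


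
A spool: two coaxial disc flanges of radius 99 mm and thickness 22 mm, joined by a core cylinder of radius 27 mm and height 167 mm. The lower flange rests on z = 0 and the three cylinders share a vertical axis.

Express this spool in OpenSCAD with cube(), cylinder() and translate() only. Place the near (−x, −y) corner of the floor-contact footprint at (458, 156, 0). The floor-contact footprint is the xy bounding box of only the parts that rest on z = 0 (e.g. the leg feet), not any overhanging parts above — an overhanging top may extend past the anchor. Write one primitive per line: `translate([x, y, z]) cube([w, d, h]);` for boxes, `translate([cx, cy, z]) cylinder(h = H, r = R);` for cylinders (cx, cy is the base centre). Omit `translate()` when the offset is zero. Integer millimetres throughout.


translate([557, 255, 0]) cylinder(h = 22, r = 99);
translate([557, 255, 22]) cylinder(h = 167, r = 27);
translate([557, 255, 189]) cylinder(h = 22, r = 99);


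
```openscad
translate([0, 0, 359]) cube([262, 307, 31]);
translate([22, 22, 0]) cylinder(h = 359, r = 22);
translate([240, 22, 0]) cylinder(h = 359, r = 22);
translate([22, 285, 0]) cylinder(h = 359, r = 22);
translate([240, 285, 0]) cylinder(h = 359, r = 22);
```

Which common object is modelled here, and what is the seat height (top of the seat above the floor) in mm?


A stool. The seat height is 390 mm.

A 262×307×31 slab at z = 359 on four corner cylinders — a stool. The seat top is 359 + 31 = 390 mm.


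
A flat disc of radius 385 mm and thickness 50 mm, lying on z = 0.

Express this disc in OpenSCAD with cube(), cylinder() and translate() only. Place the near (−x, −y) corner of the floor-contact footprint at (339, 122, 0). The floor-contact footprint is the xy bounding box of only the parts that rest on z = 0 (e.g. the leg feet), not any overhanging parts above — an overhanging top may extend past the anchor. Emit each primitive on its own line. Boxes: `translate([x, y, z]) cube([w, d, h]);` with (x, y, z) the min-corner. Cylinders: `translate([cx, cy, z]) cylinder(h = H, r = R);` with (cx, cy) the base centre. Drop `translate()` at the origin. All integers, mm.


translate([724, 507, 0]) cylinder(h = 50, r = 385);


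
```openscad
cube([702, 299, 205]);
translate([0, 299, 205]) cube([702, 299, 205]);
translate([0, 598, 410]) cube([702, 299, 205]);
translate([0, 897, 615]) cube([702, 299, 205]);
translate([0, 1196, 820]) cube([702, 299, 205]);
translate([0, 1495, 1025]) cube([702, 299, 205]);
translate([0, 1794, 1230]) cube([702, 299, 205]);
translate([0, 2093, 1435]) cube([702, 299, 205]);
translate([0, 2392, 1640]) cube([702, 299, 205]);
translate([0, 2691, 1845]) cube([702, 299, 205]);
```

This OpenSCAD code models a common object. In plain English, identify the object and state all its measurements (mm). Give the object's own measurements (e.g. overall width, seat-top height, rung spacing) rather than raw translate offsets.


A straight staircase of 10 solid steps. Each step is 702 mm wide (x), 299 mm deep (y, the going) and 205 mm tall (the rise). The first step rests on the floor; each subsequent step sits one going further in +y and one rise higher in +z, directly behind and above the previous step with no overlap.


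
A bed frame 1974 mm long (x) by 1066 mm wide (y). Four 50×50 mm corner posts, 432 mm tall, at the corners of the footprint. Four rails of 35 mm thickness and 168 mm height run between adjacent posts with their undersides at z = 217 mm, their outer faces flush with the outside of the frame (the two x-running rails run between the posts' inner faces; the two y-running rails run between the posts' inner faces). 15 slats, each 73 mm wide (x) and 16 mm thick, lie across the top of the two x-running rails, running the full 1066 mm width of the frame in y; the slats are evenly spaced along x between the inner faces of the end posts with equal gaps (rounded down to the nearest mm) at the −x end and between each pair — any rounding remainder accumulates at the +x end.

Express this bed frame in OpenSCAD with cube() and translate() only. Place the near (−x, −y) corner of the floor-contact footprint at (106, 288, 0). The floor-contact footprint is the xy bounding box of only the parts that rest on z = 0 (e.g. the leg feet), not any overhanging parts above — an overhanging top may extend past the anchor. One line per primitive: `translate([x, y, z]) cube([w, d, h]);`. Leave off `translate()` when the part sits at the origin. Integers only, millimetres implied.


// slat z = rail_z + rail_h = 217 + 168 = 385
// slat gap = ⌊(1874 − 15·73) / 16⌋ = 48
translate([106, 288, 0]) cube([50, 50, 432]);
translate([106, 1304, 0]) cube([50, 50, 432]);
translate([2030, 288, 0]) cube([50, 50, 432]);
translate([2030, 1304, 0]) cube([50, 50, 432]);
translate([156, 288, 217]) cube([1874, 35, 168]);
translate([156, 1319, 217]) cube([1874, 35, 168]);
translate([106, 338, 217]) cube([35, 966, 168]);
translate([2045, 338, 217]) cube([35, 966, 168]);
translate([204, 288, 385]) cube([73, 1066, 16]);
translate([325, 288, 385]) cube([73, 1066, 16]);
translate([446, 288, 385]) cube([73, 1066, 16]);
translate([567, 288, 385]) cube([73, 1066, 16]);
translate([688, 288, 385]) cube([73, 1066, 16]);
translate([809, 288, 385]) cube([73, 1066, 16]);
translate([930, 288, 385]) cube([73, 1066, 16]);
translate([1051, 288, 385]) cube([73, 1066, 16]);
translate([1172, 288, 385]) cube([73, 1066, 16]);
translate([1293, 288, 385]) cube([73, 1066, 16]);
translate([1414, 288, 385]) cube([73, 1066, 16]);
translate([1535, 288, 385]) cube([73, 1066, 16]);
translate([1656, 288, 385]) cube([73, 1066, 16]);
translate([1777, 288, 385]) cube([73, 1066, 16]);
translate([1898, 288, 385]) cube([73, 1066, 16]);


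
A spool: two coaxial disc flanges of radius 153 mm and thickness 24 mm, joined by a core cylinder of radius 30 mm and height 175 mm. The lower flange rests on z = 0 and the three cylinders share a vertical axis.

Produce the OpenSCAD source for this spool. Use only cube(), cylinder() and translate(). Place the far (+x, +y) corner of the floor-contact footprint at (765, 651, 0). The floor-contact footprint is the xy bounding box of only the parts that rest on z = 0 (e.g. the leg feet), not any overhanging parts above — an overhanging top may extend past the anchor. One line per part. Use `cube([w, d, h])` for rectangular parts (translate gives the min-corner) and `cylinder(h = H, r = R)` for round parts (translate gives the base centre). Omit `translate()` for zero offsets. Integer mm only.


translate([612, 498, 0]) cylinder(h = 24, r = 153);
translate([612, 498, 24]) cylinder(h = 175, r = 30);
translate([612, 498, 199]) cylinder(h = 24, r = 153);


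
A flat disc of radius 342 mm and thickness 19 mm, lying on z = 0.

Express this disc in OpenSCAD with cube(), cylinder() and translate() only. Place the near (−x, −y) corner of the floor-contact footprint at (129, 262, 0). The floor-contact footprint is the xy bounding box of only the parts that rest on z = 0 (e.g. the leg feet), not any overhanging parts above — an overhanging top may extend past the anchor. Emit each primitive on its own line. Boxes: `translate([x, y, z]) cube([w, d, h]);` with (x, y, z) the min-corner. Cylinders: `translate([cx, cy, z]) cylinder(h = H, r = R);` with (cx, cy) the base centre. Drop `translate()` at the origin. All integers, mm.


translate([471, 604, 0]) cylinder(h = 19, r = 342);


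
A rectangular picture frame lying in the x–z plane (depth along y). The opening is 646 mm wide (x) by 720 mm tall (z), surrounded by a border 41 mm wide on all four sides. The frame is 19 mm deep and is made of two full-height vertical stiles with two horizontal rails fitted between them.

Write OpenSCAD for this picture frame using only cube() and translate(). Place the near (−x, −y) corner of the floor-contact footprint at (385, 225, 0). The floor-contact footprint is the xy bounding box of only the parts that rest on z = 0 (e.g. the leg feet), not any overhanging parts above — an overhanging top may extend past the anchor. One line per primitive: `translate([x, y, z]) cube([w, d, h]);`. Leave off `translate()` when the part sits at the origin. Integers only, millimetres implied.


translate([385, 225, 0]) cube([41, 19, 802]);
translate([1072, 225, 0]) cube([41, 19, 802]);
translate([426, 225, 0]) cube([646, 19, 41]);
translate([426, 225, 761]) cube([646, 19, 41]);


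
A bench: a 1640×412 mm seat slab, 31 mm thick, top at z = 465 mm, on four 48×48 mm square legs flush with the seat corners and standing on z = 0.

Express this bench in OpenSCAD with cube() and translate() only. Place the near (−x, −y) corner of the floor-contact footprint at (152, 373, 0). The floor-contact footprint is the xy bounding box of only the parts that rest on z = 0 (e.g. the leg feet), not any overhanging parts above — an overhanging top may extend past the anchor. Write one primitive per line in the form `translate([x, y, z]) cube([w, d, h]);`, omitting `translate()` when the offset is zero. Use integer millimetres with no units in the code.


// leg_h = 465 − 31 = 434
translate([152, 373, 434]) cube([1640, 412, 31]);
translate([152, 373, 0]) cube([48, 48, 434]);
translate([152, 737, 0]) cube([48, 48, 434]);
translate([1744, 373, 0]) cube([48, 48, 434]);
translate([1744, 737, 0]) cube([48, 48, 434]);


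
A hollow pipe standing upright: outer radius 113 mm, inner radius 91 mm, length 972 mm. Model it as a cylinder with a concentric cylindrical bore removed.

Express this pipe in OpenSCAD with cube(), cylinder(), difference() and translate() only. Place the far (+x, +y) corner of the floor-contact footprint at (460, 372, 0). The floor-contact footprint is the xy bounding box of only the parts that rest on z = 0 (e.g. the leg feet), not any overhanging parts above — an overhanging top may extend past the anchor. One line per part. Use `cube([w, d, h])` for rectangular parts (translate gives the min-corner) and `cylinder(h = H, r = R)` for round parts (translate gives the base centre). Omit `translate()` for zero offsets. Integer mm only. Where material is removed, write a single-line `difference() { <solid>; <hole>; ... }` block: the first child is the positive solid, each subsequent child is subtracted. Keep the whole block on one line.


difference() { translate([347, 259, 0]) cylinder(h = 972, r = 113); translate([347, 259, 0]) cylinder(h = 972, r = 91); }


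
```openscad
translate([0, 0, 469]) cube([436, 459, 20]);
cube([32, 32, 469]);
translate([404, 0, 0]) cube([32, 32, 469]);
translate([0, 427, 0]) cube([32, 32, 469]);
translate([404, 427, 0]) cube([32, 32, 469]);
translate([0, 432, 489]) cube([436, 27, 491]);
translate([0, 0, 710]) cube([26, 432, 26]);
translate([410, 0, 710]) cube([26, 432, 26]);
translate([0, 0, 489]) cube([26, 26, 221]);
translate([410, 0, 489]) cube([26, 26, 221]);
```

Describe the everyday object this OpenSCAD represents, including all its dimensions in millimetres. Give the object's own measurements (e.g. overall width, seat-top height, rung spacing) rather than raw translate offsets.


A chair. The seat is a 436×459×20 mm slab with its top at z = 489 mm, on four 32×32 mm corner legs (flush with the seat edges, standing on z = 0). A flat backrest 27 mm thick, 491 mm tall, spans the full seat width and rises from the seat top along its +y edge, rear face flush with the rear of the seat. Two armrests of 26×26 mm section run along each side from the seat's front edge to the front of the backrest, top faces 247 mm above the seat top and outer faces flush with the seat's x-edges; a 26×26 mm post under the front of each armrest stands on the seat at the front corner.


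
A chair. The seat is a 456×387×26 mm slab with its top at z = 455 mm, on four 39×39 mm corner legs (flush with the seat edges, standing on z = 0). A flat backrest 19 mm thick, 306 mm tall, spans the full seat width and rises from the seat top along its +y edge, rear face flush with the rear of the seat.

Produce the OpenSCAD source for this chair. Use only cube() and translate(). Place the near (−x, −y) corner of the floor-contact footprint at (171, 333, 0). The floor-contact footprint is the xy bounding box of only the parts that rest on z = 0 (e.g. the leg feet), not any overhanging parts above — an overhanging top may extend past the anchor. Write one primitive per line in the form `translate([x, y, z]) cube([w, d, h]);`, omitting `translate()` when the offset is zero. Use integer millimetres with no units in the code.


translate([171, 333, 429]) cube([456, 387, 26]);
translate([171, 333, 0]) cube([39, 39, 429]);
translate([588, 333, 0]) cube([39, 39, 429]);
translate([171, 681, 0]) cube([39, 39, 429]);
translate([588, 681, 0]) cube([39, 39, 429]);
translate([171, 701, 455]) cube([456, 19, 306]);


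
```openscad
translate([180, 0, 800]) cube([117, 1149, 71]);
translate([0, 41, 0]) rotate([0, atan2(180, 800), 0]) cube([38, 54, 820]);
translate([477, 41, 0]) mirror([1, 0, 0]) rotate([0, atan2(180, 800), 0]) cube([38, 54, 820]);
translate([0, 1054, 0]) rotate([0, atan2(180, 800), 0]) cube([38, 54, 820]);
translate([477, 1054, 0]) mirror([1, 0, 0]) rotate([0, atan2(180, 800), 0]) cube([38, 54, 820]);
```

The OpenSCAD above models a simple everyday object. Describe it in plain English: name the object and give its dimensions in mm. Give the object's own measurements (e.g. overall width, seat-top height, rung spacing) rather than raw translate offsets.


A sawhorse. A 117×1149×71 mm beam (x, y, z) sits on two A-frame leg pairs. Each pair is two raked legs of 38×54 mm section (54 mm along y) splaying symmetrically in x. Each leg rises 800 mm vertically over 180 mm of horizontal reach and is 820 mm long along its own axis. Every leg's outer bottom edge rests on the floor and its outer top edge meets a bottom edge of the beam — the left legs (tilting toward +x) meet the beam's −x bottom edge, the right legs (their mirror images, tilting toward −x) meet its +x bottom edge — so the leg tops tuck under the beam, the beam's underside is 800 mm above the floor, and the feet are 477 mm apart outside-to-outside with the beam centred between them. The two leg pairs are set in 41 mm from either end of the beam.


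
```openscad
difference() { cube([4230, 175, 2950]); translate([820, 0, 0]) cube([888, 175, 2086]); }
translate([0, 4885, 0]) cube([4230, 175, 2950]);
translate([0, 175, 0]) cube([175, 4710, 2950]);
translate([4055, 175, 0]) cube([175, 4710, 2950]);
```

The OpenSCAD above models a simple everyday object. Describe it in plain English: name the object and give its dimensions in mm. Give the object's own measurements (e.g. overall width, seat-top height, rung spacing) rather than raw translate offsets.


A single room: four walls, each 2950 mm tall and 175 mm thick, enclosing an outside footprint 4230×5060 mm (x × y), no floor or roof. The front and back walls (−y and +y sides) run the full x-width; the side walls fit between their inner faces. A door opening 888 mm wide and 2086 mm tall is cut through the front wall from the floor up, its −x edge 820 mm from the wall's −x end.


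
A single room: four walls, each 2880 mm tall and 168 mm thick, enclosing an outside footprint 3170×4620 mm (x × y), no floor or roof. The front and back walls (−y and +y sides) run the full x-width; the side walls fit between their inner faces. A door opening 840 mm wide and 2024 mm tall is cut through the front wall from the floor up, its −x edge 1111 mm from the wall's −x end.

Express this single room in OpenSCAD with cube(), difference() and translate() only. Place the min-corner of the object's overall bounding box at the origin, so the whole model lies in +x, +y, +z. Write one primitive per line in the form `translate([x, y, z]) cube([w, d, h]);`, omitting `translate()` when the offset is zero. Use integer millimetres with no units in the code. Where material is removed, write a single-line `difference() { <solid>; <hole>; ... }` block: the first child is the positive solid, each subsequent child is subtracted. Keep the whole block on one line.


difference() { cube([3170, 168, 2880]); translate([1111, 0, 0]) cube([840, 168, 2024]); }
translate([0, 4452, 0]) cube([3170, 168, 2880]);
translate([0, 168, 0]) cube([168, 4284, 2880]);
translate([3002, 168, 0]) cube([168, 4284, 2880]);


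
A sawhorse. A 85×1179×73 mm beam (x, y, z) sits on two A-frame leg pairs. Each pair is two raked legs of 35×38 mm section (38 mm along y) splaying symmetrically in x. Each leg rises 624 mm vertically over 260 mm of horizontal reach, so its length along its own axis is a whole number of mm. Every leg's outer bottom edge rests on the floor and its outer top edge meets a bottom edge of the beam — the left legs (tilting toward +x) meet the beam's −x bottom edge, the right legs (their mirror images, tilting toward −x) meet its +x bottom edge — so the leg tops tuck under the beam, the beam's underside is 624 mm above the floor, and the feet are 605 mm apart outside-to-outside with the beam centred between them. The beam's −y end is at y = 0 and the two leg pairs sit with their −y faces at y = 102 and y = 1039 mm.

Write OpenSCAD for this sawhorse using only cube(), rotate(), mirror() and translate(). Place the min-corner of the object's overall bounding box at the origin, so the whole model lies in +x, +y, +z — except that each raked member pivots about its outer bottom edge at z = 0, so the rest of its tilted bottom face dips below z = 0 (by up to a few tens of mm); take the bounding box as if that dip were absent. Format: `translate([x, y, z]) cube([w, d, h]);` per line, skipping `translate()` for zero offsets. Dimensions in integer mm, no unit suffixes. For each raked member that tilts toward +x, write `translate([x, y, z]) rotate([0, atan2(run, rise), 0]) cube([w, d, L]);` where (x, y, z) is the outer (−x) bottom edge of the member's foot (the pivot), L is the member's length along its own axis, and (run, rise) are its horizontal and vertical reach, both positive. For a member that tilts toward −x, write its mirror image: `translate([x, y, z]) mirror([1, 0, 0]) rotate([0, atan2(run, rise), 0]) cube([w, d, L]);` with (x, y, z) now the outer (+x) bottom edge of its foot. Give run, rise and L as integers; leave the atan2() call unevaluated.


translate([260, 0, 624]) cube([85, 1179, 73]);
translate([0, 102, 0]) rotate([0, atan2(260, 624), 0]) cube([35, 38, 676]);
translate([605, 102, 0]) mirror([1, 0, 0]) rotate([0, atan2(260, 624), 0]) cube([35, 38, 676]);
translate([0, 1039, 0]) rotate([0, atan2(260, 624), 0]) cube([35, 38, 676]);
translate([605, 1039, 0]) mirror([1, 0, 0]) rotate([0, atan2(260, 624), 0]) cube([35, 38, 676]);


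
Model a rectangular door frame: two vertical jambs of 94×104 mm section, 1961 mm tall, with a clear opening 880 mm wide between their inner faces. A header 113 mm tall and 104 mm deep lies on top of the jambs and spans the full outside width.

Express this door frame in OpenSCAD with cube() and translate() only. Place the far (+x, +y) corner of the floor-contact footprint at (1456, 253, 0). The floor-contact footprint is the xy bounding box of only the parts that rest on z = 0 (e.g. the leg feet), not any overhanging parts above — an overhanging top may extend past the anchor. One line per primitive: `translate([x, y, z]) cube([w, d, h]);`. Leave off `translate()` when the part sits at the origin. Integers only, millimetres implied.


translate([388, 149, 0]) cube([94, 104, 1961]);
translate([1362, 149, 0]) cube([94, 104, 1961]);
translate([388, 149, 1961]) cube([1068, 104, 113]);


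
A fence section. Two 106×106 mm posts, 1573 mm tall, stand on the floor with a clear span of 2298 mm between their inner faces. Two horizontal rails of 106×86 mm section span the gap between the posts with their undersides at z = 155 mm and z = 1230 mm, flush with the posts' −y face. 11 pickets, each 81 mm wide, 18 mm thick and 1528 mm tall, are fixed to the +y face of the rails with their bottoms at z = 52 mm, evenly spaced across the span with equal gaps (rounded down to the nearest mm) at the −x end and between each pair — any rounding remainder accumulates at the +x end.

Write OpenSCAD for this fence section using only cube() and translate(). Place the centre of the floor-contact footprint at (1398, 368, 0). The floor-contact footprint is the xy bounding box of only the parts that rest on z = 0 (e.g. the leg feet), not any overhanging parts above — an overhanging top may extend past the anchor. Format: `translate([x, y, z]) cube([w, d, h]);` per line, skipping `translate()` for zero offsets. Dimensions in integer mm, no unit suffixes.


translate([143, 315, 0]) cube([106, 106, 1573]);
translate([2547, 315, 0]) cube([106, 106, 1573]);
translate([249, 315, 155]) cube([2298, 106, 86]);
translate([249, 315, 1230]) cube([2298, 106, 86]);
translate([366, 421, 52]) cube([81, 18, 1528]);
translate([564, 421, 52]) cube([81, 18, 1528]);
translate([762, 421, 52]) cube([81, 18, 1528]);
translate([960, 421, 52]) cube([81, 18, 1528]);
translate([1158, 421, 52]) cube([81, 18, 1528]);
translate([1356, 421, 52]) cube([81, 18, 1528]);
translate([1554, 421, 52]) cube([81, 18, 1528]);
translate([1752, 421, 52]) cube([81, 18, 1528]);
translate([1950, 421, 52]) cube([81, 18, 1528]);
translate([2148, 421, 52]) cube([81, 18, 1528]);
translate([2346, 421, 52]) cube([81, 18, 1528]);


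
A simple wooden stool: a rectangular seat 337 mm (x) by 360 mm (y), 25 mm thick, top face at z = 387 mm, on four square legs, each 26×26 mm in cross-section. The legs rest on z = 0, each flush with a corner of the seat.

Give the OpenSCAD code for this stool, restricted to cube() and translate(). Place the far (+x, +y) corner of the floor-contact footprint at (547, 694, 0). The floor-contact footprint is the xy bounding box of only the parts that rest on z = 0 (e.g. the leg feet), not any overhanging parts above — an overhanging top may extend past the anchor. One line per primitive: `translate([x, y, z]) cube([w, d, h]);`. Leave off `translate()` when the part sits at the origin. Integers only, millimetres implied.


translate([210, 334, 362]) cube([337, 360, 25]);
translate([210, 334, 0]) cube([26, 26, 362]);
translate([521, 334, 0]) cube([26, 26, 362]);
translate([210, 668, 0]) cube([26, 26, 362]);
translate([521, 668, 0]) cube([26, 26, 362]);


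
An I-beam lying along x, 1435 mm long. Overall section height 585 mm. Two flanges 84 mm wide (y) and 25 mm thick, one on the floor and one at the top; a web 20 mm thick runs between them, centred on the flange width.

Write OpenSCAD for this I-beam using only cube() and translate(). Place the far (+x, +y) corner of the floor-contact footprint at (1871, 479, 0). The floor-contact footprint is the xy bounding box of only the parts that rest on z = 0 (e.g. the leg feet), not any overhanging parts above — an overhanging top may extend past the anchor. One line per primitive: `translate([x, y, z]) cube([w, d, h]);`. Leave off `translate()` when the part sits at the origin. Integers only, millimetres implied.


translate([436, 395, 0]) cube([1435, 84, 25]);
translate([436, 427, 25]) cube([1435, 20, 535]);
translate([436, 395, 560]) cube([1435, 84, 25]);


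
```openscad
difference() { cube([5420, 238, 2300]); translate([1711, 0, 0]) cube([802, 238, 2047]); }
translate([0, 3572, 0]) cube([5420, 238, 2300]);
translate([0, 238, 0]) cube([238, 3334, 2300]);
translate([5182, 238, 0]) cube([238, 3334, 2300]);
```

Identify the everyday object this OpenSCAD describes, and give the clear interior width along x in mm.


A single room. The interior width is 4944 mm.

Four walls enclosing a rectangle with a door in the front wall — a room. Outside width 5420 minus two 238 mm walls gives 4944 mm.


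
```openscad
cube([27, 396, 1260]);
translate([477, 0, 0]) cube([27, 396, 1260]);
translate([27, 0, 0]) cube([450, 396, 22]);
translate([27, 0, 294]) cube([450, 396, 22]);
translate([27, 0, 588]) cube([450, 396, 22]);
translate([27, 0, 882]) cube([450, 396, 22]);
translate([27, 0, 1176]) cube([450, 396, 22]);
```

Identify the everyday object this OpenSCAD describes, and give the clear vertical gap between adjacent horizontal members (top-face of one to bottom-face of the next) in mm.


A bookshelf. The clear shelf gap is 272 mm.

Two tall side panels with 5 horizontal boards between them — a bookshelf. The first two shelf undersides are at z = 0 and z = 294; with shelf thickness 22, the clear gap is 294 − 0 − 22 = 272 mm.


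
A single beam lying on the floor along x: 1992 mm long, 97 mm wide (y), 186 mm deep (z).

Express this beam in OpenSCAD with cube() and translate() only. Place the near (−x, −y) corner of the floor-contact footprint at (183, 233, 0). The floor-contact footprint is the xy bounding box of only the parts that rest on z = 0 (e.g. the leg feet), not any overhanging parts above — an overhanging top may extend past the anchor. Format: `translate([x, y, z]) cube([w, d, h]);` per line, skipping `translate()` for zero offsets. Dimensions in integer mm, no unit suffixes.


translate([183, 233, 0]) cube([1992, 97, 186]);


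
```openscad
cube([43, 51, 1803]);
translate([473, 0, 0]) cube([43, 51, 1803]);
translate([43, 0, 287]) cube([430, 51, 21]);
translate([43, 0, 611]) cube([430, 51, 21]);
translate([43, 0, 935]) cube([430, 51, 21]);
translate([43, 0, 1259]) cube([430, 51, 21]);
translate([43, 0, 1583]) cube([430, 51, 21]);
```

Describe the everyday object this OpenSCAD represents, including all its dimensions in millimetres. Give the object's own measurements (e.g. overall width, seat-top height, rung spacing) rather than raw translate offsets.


A straight ladder. Two 43×51 mm vertical rails, 1803 mm tall, stand 516 mm apart (outside-to-outside) with their front faces coplanar on the −y side. 5 rungs, each 51 mm deep and 21 mm tall, span between the inner faces of the rails, front faces flush with the rails. The lowest rung's underside is at z = 287 mm and rungs are spaced 324 mm apart (underside to underside).


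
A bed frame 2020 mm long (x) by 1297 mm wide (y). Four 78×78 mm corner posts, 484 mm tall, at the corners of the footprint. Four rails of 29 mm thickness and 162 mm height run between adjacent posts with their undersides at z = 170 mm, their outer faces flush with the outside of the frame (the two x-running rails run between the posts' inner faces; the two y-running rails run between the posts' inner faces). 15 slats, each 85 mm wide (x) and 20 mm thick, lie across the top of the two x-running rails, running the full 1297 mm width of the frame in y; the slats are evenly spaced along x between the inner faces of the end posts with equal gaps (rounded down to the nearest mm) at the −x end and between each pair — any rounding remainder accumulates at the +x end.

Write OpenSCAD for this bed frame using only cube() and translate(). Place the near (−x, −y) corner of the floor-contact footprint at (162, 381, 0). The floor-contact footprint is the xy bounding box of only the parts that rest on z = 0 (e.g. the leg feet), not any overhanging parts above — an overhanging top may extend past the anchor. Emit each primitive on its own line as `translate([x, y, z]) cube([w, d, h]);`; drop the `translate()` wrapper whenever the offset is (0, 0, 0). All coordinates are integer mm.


// slat z = rail_z + rail_h = 170 + 162 = 332
// slat gap = ⌊(1864 − 15·85) / 16⌋ = 36
translate([162, 381, 0]) cube([78, 78, 484]);
translate([162, 1600, 0]) cube([78, 78, 484]);
translate([2104, 381, 0]) cube([78, 78, 484]);
translate([2104, 1600, 0]) cube([78, 78, 484]);
translate([240, 381, 170]) cube([1864, 29, 162]);
translate([240, 1649, 170]) cube([1864, 29, 162]);
translate([162, 459, 170]) cube([29, 1141, 162]);
translate([2153, 459, 170]) cube([29, 1141, 162]);
translate([276, 381, 332]) cube([85, 1297, 20]);
translate([397, 381, 332]) cube([85, 1297, 20]);
translate([518, 381, 332]) cube([85, 1297, 20]);
translate([639, 381, 332]) cube([85, 1297, 20]);
translate([760, 381, 332]) cube([85, 1297, 20]);
translate([881, 381, 332]) cube([85, 1297, 20]);
translate([1002, 381, 332]) cube([85, 1297, 20]);
translate([1123, 381, 332]) cube([85, 1297, 20]);
translate([1244, 381, 332]) cube([85, 1297, 20]);
translate([1365, 381, 332]) cube([85, 1297, 20]);
translate([1486, 381, 332]) cube([85, 1297, 20]);
translate([1607, 381, 332]) cube([85, 1297, 20]);
translate([1728, 381, 332]) cube([85, 1297, 20]);
translate([1849, 381, 332]) cube([85, 1297, 20]);
translate([1970, 381, 332]) cube([85, 1297, 20]);


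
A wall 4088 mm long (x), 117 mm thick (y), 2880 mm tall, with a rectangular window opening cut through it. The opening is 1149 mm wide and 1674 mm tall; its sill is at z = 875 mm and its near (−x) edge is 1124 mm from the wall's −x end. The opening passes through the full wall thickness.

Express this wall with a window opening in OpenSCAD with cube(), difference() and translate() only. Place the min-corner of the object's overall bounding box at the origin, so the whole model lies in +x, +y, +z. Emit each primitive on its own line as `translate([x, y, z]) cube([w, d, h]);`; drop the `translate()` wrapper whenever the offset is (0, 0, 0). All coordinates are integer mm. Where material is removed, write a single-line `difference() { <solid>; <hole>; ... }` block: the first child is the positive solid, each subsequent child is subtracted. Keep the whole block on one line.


difference() { cube([4088, 117, 2880]); translate([1124, 0, 875]) cube([1149, 117, 1674]); }


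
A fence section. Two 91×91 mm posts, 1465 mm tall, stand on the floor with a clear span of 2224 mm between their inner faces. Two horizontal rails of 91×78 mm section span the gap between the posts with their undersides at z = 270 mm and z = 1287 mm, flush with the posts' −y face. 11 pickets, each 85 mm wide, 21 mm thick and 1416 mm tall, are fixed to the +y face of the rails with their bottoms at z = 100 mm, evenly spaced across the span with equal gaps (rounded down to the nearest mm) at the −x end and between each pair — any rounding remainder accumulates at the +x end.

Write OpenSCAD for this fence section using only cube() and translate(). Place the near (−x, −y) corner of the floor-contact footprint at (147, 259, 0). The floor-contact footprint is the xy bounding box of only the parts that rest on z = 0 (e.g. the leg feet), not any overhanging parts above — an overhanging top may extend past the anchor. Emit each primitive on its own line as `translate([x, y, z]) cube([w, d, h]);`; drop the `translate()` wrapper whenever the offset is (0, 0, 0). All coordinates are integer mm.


translate([147, 259, 0]) cube([91, 91, 1465]);
translate([2462, 259, 0]) cube([91, 91, 1465]);
translate([238, 259, 270]) cube([2224, 91, 78]);
translate([238, 259, 1287]) cube([2224, 91, 78]);
translate([345, 350, 100]) cube([85, 21, 1416]);
translate([537, 350, 100]) cube([85, 21, 1416]);
translate([729, 350, 100]) cube([85, 21, 1416]);
translate([921, 350, 100]) cube([85, 21, 1416]);
translate([1113, 350, 100]) cube([85, 21, 1416]);
translate([1305, 350, 100]) cube([85, 21, 1416]);
translate([1497, 350, 100]) cube([85, 21, 1416]);
translate([1689, 350, 100]) cube([85, 21, 1416]);
translate([1881, 350, 100]) cube([85, 21, 1416]);
translate([2073, 350, 100]) cube([85, 21, 1416]);
translate([2265, 350, 100]) cube([85, 21, 1416]);


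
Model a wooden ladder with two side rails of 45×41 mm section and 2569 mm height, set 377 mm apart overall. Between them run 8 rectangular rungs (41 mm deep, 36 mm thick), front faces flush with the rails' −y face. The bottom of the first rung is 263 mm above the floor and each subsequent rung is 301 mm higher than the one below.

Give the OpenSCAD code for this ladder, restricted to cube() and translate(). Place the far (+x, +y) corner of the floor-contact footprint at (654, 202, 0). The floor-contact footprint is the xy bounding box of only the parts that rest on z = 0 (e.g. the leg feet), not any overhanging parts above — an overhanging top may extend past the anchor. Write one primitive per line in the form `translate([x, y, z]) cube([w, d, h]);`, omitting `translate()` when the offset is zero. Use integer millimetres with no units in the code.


translate([277, 161, 0]) cube([45, 41, 2569]);
translate([609, 161, 0]) cube([45, 41, 2569]);
translate([322, 161, 263]) cube([287, 41, 36]);
translate([322, 161, 564]) cube([287, 41, 36]);
translate([322, 161, 865]) cube([287, 41, 36]);
translate([322, 161, 1166]) cube([287, 41, 36]);
translate([322, 161, 1467]) cube([287, 41, 36]);
translate([322, 161, 1768]) cube([287, 41, 36]);
translate([322, 161, 2069]) cube([287, 41, 36]);
translate([322, 161, 2370]) cube([287, 41, 36]);


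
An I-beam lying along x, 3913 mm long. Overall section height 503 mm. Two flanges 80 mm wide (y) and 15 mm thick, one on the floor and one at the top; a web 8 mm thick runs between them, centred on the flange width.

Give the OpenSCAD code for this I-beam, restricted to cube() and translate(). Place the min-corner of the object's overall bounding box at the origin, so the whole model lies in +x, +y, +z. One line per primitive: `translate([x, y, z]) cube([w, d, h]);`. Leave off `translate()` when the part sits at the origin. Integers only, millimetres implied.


cube([3913, 80, 15]);
translate([0, 36, 15]) cube([3913, 8, 473]);
translate([0, 0, 488]) cube([3913, 80, 15]);


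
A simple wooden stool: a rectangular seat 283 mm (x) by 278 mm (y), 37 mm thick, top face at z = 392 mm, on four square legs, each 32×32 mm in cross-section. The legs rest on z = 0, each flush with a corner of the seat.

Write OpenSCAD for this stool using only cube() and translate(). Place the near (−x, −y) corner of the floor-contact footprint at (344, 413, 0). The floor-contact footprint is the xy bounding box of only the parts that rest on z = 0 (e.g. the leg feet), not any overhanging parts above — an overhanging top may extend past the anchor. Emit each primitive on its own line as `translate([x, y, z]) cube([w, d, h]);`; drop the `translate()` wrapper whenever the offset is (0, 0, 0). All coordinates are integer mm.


translate([344, 413, 355]) cube([283, 278, 37]);
translate([344, 413, 0]) cube([32, 32, 355]);
translate([595, 413, 0]) cube([32, 32, 355]);
translate([344, 659, 0]) cube([32, 32, 355]);
translate([595, 659, 0]) cube([32, 32, 355]);


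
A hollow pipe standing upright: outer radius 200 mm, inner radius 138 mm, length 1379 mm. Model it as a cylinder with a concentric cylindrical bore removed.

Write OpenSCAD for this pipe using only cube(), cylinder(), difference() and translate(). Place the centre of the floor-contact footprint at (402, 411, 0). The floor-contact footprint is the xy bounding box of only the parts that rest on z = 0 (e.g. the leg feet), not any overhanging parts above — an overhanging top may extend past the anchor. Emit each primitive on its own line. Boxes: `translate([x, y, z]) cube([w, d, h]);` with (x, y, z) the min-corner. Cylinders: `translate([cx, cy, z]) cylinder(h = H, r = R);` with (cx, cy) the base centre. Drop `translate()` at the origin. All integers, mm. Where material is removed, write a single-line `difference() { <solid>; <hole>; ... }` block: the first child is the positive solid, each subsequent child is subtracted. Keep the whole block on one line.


difference() { translate([402, 411, 0]) cylinder(h = 1379, r = 200); translate([402, 411, 0]) cylinder(h = 1379, r = 138); }


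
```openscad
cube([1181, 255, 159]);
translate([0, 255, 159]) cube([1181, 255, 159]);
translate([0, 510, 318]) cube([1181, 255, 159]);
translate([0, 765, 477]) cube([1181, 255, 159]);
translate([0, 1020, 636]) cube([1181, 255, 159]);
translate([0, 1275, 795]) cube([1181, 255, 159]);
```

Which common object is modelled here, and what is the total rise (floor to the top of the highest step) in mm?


A staircase. The total rise is 954 mm.

6 identical blocks, each offset up and back from the previous — a staircase. Each step is 159 mm tall and there are 6 of them, so the total rise is 6 × 159 = 954 mm.


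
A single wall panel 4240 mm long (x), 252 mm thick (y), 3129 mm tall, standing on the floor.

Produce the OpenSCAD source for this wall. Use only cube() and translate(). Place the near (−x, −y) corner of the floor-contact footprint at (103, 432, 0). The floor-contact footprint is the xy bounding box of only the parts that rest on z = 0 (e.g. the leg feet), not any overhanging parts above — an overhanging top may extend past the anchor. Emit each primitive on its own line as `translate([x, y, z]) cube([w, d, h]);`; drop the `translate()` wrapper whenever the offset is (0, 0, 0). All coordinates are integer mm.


translate([103, 432, 0]) cube([4240, 252, 3129]);


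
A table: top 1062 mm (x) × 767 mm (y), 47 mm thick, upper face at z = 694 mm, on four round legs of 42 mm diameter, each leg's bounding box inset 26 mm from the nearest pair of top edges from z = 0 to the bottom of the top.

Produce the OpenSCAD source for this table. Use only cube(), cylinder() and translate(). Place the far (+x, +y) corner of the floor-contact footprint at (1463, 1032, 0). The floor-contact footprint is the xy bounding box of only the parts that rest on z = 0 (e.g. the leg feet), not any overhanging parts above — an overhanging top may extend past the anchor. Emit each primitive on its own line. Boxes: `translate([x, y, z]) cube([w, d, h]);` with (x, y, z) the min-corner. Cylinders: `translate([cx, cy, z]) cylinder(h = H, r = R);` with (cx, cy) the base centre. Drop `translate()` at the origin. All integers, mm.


translate([427, 291, 647]) cube([1062, 767, 47]);
translate([474, 338, 0]) cylinder(h = 647, r = 21);
translate([1442, 338, 0]) cylinder(h = 647, r = 21);
translate([474, 1011, 0]) cylinder(h = 647, r = 21);
translate([1442, 1011, 0]) cylinder(h = 647, r = 21);
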